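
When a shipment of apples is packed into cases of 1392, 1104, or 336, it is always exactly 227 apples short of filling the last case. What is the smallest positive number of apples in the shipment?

223885

Being 227 short of a full case of size k means N ≡ −227 (mod k), i.e. N + 227 is a multiple of each size.
1392 = 2^4 × 3 × 29
1104 = 2^4 × 3 × 23
336 = 2^4 × 3 × 7
LCM(1392, 1104, 336) = 2^4 × 3 × 7 × 23 × 29 = 224112.
Smallest positive N is 224112 − 227 = 223885.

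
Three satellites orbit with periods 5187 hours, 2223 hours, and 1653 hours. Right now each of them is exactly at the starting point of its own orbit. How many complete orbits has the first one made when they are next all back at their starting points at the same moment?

87 orbits

The first common completion time is the LCM of the periods.
5187 = 3 × 7 × 13 × 19
2223 = 3^2 × 13 × 19
1653 = 3 × 19 × 29
LCM(5187, 2223, 1653) = 3^2 × 7 × 13 × 19 × 29 = 451269.
Orbits for period 5187: 451269 / 5187 = 87.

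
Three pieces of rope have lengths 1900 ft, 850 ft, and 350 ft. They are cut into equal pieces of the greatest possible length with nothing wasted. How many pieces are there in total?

62

Piece length = gcd(1900, 850, 350).
1900 = 2^2 × 5^2 × 19
850 = 2 × 5^2 × 17
350 = 2 × 5^2 × 7
gcd(1900, 850, 350) = 2 × 5^2 = 50.
Total pieces = 1900/50 + 850/50 + 350/50 = 38 + 17 + 7 = 62.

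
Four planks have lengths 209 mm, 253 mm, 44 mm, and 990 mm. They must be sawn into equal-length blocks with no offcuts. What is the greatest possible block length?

This is the greatest common divisor of 209, 253, 44, and 990.
209 = 11 × 19
253 = 11 × 23
44 = 2^2 × 11
990 = 2 × 3^2 × 5 × 11
gcd(209, 253, 44, 990) = 11.

11 mm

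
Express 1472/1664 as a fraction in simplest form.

23/26

1472 = 2^6 × 23
1664 = 2^7 × 13
gcd(1472, 1664) = 2^6 = 64.
Divide numerator and denominator by 64: 1472/1664 = 23/26.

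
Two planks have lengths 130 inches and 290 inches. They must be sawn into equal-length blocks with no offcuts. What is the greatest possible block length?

10 inches

By the Euclidean algorithm:
290 = 2 × 130 + 30
130 = 4 × 30 + 10
30 = 3 × 10 + 0
gcd(130, 290) = 10.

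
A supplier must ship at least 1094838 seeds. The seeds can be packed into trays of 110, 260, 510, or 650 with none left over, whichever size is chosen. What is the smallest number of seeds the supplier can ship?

The number of seeds must be a common multiple of 110, 260, 510, and 650, so a multiple of their LCM.
110 = 2 × 5 × 11
260 = 2^2 × 5 × 13
510 = 2 × 3 × 5 × 17
650 = 2 × 5^2 × 13
LCM(110, 260, 510, 650) = 2^2 × 3 × 5^2 × 11 × 13 × 17 = 729300.
Smallest multiple of 729300 that is ≥ 1094838: ⌈1094838/729300⌉ × 729300 = 2 × 729300 = 1458600.

1458600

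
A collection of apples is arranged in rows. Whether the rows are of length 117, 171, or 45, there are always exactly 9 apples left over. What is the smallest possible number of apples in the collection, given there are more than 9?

11124

N − 9 must be a common multiple of 117, 171, and 45.
117 = 3^2 × 13
171 = 3^2 × 19
45 = 3^2 × 5
LCM(117, 171, 45) = 3^2 × 5 × 13 × 19 = 11115.
Smallest N > 9 is LCM + 9 = 11115 + 9 = 11124.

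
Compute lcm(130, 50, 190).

12350

130 = 2 × 5 × 13
50 = 2 × 5^2
190 = 2 × 5 × 19
LCM(130, 50, 190) = 2 × 5^2 × 13 × 19 = 12350.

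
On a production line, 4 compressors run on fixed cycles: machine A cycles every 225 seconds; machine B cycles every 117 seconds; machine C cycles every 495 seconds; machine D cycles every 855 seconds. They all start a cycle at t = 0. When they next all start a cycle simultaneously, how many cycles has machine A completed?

They are all back at their starting positions together after one LCM of the periods.
225 = 3^2 × 5^2
117 = 3^2 × 13
495 = 3^2 × 5 × 11
855 = 3^2 × 5 × 19
LCM(225, 117, 495, 855) = 3^2 × 5^2 × 11 × 13 × 19 = 611325.
Cycles for period 225: 611325 / 225 = 2717.

2717 cycles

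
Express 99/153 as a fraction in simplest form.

11/17

99 = 3^2 × 11
153 = 3^2 × 17
gcd(99, 153) = 3^2 = 9.
Divide numerator and denominator by 9: 99/153 = 11/17.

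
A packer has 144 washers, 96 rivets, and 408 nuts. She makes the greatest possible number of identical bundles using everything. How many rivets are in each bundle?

4

Number of bundles = gcd(144, 96, 408).
144 = 2^4 × 3^2
96 = 2^5 × 3
408 = 2^3 × 3 × 17
gcd(144, 96, 408) = 2^3 × 3 = 24.
rivets per bundle = 96 / 24 = 4.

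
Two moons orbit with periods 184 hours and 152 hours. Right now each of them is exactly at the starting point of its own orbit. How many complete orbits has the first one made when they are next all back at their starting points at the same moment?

19 orbits

The first common completion time is the LCM of the periods.
184 = 2^3 × 23
152 = 2^3 × 19
LCM(184, 152) = 2^3 × 19 × 23 = 3496.
Orbits for period 184: 3496 / 184 = 19.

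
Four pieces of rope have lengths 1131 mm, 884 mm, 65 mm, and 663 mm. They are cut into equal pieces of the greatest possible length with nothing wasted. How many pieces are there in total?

211

Piece length = gcd(1131, 884, 65, 663).
1131 = 3 × 13 × 29
884 = 2^2 × 13 × 17
65 = 5 × 13
663 = 3 × 13 × 17
gcd(1131, 884, 65, 663) = 13.
Total pieces = 1131/13 + 884/13 + 65/13 + 663/13 = 87 + 68 + 5 + 51 = 211.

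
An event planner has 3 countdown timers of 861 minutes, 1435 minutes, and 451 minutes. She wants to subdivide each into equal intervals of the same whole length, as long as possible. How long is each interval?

41 minutes

The interval must divide each timer length; the longest such is the gcd.
861 = 3 × 7 × 41
1435 = 5 × 7 × 41
451 = 11 × 41
gcd(861, 1435, 451) = 41.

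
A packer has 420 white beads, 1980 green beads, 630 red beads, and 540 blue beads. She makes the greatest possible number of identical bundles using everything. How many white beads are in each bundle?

Number of bundles = gcd(420, 1980, 630, 540).
420 = 2^2 × 3 × 5 × 7
1980 = 2^2 × 3^2 × 5 × 11
630 = 2 × 3^2 × 5 × 7
540 = 2^2 × 3^3 × 5
gcd(420, 1980, 630, 540) = 2 × 3 × 5 = 30.
white beads per bundle = 420 / 30 = 14.

14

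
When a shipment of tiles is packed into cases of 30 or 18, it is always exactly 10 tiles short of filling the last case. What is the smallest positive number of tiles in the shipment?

Being 10 short of a full case of size k means N ≡ −10 (mod k), i.e. N + 10 is a multiple of each size.
30 = 2 × 3 × 5
18 = 2 × 3^2
LCM(30, 18) = 2 × 3^2 × 5 = 90.
Smallest positive N is 90 − 10 = 80.

80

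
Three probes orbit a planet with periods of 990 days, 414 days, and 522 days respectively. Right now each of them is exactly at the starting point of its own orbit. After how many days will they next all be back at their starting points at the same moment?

The first simultaneous occurrence is after LCM of the individual periods.
990 = 2 × 3^2 × 5 × 11
414 = 2 × 3^2 × 23
522 = 2 × 3^2 × 29
LCM(990, 414, 522) = 2 × 3^2 × 5 × 11 × 23 × 29 = 660330.

660330 days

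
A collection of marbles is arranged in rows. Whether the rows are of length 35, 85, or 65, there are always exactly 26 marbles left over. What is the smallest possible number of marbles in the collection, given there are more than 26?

7761

N − 26 must be a common multiple of 35, 85, and 65.
35 = 5 × 7
85 = 5 × 17
65 = 5 × 13
LCM(35, 85, 65) = 5 × 7 × 13 × 17 = 7735.
Smallest N > 26 is LCM + 26 = 7735 + 26 = 7761.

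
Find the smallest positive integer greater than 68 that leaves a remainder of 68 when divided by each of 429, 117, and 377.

37391

N − 68 must be a common multiple of 429, 117, and 377.
429 = 3 × 11 × 13
117 = 3^2 × 13
377 = 13 × 29
LCM(429, 117, 377) = 3^2 × 11 × 13 × 29 = 37323.
Smallest N > 68 is LCM + 68 = 37323 + 68 = 37391.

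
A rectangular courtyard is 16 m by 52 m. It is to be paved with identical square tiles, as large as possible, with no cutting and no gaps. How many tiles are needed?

Tile side = gcd(16, 52).
16 = 2^4
52 = 2^2 × 13
gcd(16, 52) = 2^2 = 4.
Tiles: (16/4) × (52/4) = 4 × 13 = 52.

52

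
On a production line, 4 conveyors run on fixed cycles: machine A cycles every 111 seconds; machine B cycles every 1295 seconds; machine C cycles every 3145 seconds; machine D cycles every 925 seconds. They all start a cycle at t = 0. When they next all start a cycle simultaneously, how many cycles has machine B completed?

All finish a whole number of cycles simultaneously at t = LCM of the periods.
111 = 3 × 37
1295 = 5 × 7 × 37
3145 = 5 × 17 × 37
925 = 5^2 × 37
LCM(111, 1295, 3145, 925) = 3 × 5^2 × 7 × 17 × 37 = 330225.
Cycles for period 1295: 330225 / 1295 = 255.

255 cycles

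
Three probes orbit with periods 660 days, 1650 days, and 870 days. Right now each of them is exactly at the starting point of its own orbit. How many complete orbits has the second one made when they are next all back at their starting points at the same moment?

All finish a whole number of cycles simultaneously at t = LCM of the periods.
660 = 2^2 × 3 × 5 × 11
1650 = 2 × 3 × 5^2 × 11
870 = 2 × 3 × 5 × 29
LCM(660, 1650, 870) = 2^2 × 3 × 5^2 × 11 × 29 = 95700.
Orbits for period 1650: 95700 / 1650 = 58.

58 orbits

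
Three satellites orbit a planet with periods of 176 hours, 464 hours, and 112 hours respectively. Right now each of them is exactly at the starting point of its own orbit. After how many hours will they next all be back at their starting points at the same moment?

The first simultaneous occurrence is after LCM of the individual periods.
176 = 2^4 × 11
464 = 2^4 × 29
112 = 2^4 × 7
LCM(176, 464, 112) = 2^4 × 7 × 11 × 29 = 35728.

35728 hours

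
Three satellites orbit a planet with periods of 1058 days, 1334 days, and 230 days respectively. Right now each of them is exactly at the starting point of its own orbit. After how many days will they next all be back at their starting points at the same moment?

We need the least common multiple of the intervals.
1058 = 2 × 23^2
1334 = 2 × 23 × 29
230 = 2 × 5 × 23
LCM(1058, 1334, 230) = 2 × 5 × 23^2 × 29 = 153410.

153410 days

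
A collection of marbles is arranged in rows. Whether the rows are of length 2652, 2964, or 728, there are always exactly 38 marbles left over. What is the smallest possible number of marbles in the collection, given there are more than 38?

N − 38 must be a common multiple of 2652, 2964, and 728.
2652 = 2^2 × 3 × 13 × 17
2964 = 2^2 × 3 × 13 × 19
728 = 2^3 × 7 × 13
LCM(2652, 2964, 728) = 2^3 × 3 × 7 × 13 × 17 × 19 = 705432.
Smallest N > 38 is LCM + 38 = 705432 + 38 = 705470.

705470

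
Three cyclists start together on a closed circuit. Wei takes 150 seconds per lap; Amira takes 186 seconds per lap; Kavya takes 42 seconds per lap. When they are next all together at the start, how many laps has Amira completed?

They are all back at their starting positions together after one LCM of the periods.
150 = 2 × 3 × 5^2
186 = 2 × 3 × 31
42 = 2 × 3 × 7
LCM(150, 186, 42) = 2 × 3 × 5^2 × 7 × 31 = 32550.
Laps for period 186: 32550 / 186 = 175.

175 laps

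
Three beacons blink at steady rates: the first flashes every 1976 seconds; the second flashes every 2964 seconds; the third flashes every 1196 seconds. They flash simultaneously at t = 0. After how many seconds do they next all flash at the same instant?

136344 seconds

The first simultaneous occurrence is after LCM of the individual periods.
1976 = 2^3 × 13 × 19
2964 = 2^2 × 3 × 13 × 19
1196 = 2^2 × 13 × 23
LCM(1976, 2964, 1196) = 2^3 × 3 × 13 × 19 × 23 = 136344.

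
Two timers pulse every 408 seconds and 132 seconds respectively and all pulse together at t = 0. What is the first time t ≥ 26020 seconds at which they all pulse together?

Joint pulses occur at multiples of LCM(408, 132).
408 = 2^3 × 3 × 17
132 = 2^2 × 3 × 11
LCM(408, 132) = 2^3 × 3 × 11 × 17 = 4488.
Smallest multiple of 4488 that is ≥ 26020: ⌈26020/4488⌉ × 4488 = 6 × 4488 = 26928.

26928 seconds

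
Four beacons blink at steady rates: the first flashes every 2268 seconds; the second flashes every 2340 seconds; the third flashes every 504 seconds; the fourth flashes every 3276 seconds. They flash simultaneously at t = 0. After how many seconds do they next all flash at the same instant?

We need the least common multiple of the intervals.
2268 = 2^2 × 3^4 × 7
2340 = 2^2 × 3^2 × 5 × 13
504 = 2^3 × 3^2 × 7
3276 = 2^2 × 3^2 × 7 × 13
LCM(2268, 2340, 504, 3276) = 2^3 × 3^4 × 5 × 7 × 13 = 294840.

294840 seconds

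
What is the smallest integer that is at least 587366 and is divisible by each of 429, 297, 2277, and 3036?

The integer must be a common multiple of 429, 297, 2277, and 3036, so a multiple of their LCM.
429 = 3 × 11 × 13
297 = 3^3 × 11
2277 = 3^2 × 11 × 23
3036 = 2^2 × 3 × 11 × 23
LCM(429, 297, 2277, 3036) = 2^2 × 3^3 × 11 × 13 × 23 = 355212.
Smallest multiple of 355212 that is ≥ 587366: ⌈587366/355212⌉ × 355212 = 2 × 355212 = 710424.

710424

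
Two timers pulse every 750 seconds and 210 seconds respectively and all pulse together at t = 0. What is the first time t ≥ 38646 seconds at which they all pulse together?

Joint pulses occur at multiples of LCM(750, 210).
750 = 2 × 3 × 5^3
210 = 2 × 3 × 5 × 7
LCM(750, 210) = 2 × 3 × 5^3 × 7 = 5250.
Smallest multiple of 5250 that is ≥ 38646: ⌈38646/5250⌉ × 5250 = 8 × 5250 = 42000.

42000 seconds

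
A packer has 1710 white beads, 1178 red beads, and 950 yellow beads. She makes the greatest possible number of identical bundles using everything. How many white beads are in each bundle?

45

Number of bundles = gcd(1710, 1178, 950).
1710 = 2 × 3^2 × 5 × 19
1178 = 2 × 19 × 31
950 = 2 × 5^2 × 19
gcd(1710, 1178, 950) = 2 × 19 = 38.
white beads per bundle = 1710 / 38 = 45.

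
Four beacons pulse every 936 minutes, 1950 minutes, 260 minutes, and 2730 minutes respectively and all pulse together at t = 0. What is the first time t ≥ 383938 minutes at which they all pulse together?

491400 minutes

Joint pulses occur at multiples of LCM(936, 1950, 260, 2730).
936 = 2^3 × 3^2 × 13
1950 = 2 × 3 × 5^2 × 13
260 = 2^2 × 5 × 13
2730 = 2 × 3 × 5 × 7 × 13
LCM(936, 1950, 260, 2730) = 2^3 × 3^2 × 5^2 × 7 × 13 = 163800.
Smallest multiple of 163800 that is ≥ 383938: ⌈383938/163800⌉ × 163800 = 3 × 163800 = 491400.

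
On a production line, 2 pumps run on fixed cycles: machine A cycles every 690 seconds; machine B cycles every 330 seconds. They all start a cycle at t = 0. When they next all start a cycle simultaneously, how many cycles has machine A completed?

All finish a whole number of cycles simultaneously at t = LCM of the periods.
690 = 2 × 3 × 5 × 23
330 = 2 × 3 × 5 × 11
LCM(690, 330) = 2 × 3 × 5 × 11 × 23 = 7590.
Cycles for period 690: 7590 / 690 = 11.

11 cycles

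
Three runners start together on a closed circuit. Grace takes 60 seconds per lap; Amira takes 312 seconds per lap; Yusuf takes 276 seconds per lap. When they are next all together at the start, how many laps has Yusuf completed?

130 laps

The first common completion time is the LCM of the periods.
60 = 2^2 × 3 × 5
312 = 2^3 × 3 × 13
276 = 2^2 × 3 × 23
LCM(60, 312, 276) = 2^3 × 3 × 5 × 13 × 23 = 35880.
Laps for period 276: 35880 / 276 = 130.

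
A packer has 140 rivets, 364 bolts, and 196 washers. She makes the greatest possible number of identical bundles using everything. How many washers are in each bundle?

7

Number of bundles = gcd(140, 364, 196).
140 = 2^2 × 5 × 7
364 = 2^2 × 7 × 13
196 = 2^2 × 7^2
gcd(140, 364, 196) = 2^2 × 7 = 28.
washers per bundle = 196 / 28 = 7.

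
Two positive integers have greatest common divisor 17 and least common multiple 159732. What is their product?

For any two positive integers, gcd × lcm = product = 17 × 159732 = 2715444.

2715444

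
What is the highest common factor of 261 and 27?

9

261 = 3^2 × 29
27 = 3^3
gcd(261, 27) = 3^2 = 9.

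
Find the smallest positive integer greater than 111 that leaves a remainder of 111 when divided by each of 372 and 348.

N − 111 must be a common multiple of 372 and 348.
372 = 2^2 × 3 × 31
348 = 2^2 × 3 × 29
LCM(372, 348) = 2^2 × 3 × 29 × 31 = 10788.
Smallest N > 111 is LCM + 111 = 10788 + 111 = 10899.

10899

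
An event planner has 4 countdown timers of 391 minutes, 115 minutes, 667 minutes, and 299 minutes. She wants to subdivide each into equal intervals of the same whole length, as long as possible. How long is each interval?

The interval must divide each timer length; the longest such is the gcd.
391 = 17 × 23
115 = 5 × 23
667 = 23 × 29
299 = 13 × 23
gcd(391, 115, 667, 299) = 23.

23 minutes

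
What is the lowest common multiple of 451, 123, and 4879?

161007

451 = 11 × 41
123 = 3 × 41
4879 = 7 × 17 × 41
LCM(451, 123, 4879) = 3 × 7 × 11 × 17 × 41 = 161007.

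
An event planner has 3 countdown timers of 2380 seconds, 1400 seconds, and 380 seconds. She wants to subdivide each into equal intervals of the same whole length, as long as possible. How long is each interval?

The interval must divide each timer length; the longest such is the gcd.
2380 = 2^2 × 5 × 7 × 17
1400 = 2^3 × 5^2 × 7
380 = 2^2 × 5 × 19
gcd(2380, 1400, 380) = 2^2 × 5 = 20.

20 seconds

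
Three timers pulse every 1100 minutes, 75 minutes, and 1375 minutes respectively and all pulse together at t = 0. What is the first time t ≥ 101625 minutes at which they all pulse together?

Joint pulses occur at multiples of LCM(1100, 75, 1375).
1100 = 2^2 × 5^2 × 11
75 = 3 × 5^2
1375 = 5^3 × 11
LCM(1100, 75, 1375) = 2^2 × 3 × 5^3 × 11 = 16500.
Smallest multiple of 16500 that is ≥ 101625: ⌈101625/16500⌉ × 16500 = 7 × 16500 = 115500.

115500 minutes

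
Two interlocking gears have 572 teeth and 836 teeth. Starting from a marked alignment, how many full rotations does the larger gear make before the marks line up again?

13 rotations

The first common completion time is the LCM of the periods.
572 = 2^2 × 11 × 13
836 = 2^2 × 11 × 19
LCM(572, 836) = 2^2 × 11 × 13 × 19 = 10868.
Rotations for period 836: 10868 / 836 = 13.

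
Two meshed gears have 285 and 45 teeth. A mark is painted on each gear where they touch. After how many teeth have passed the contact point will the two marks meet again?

855 teeth

The first simultaneous occurrence is after LCM of the individual periods.
285 = 3 × 5 × 19
45 = 3^2 × 5
LCM(285, 45) = 3^2 × 5 × 19 = 855.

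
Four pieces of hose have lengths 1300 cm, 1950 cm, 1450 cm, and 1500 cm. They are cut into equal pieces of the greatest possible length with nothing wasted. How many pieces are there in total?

124

Piece length = gcd(1300, 1950, 1450, 1500).
1300 = 2^2 × 5^2 × 13
1950 = 2 × 3 × 5^2 × 13
1450 = 2 × 5^2 × 29
1500 = 2^2 × 3 × 5^3
gcd(1300, 1950, 1450, 1500) = 2 × 5^2 = 50.
Total pieces = 1300/50 + 1950/50 + 1450/50 + 1500/50 = 26 + 39 + 29 + 30 = 124.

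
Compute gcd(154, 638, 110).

22

154 = 2 × 7 × 11
638 = 2 × 11 × 29
110 = 2 × 5 × 11
gcd(154, 638, 110) = 2 × 11 = 22.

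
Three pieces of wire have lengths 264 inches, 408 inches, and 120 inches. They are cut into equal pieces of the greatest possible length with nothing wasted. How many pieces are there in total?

33

Piece length = gcd(264, 408, 120).
264 = 2^3 × 3 × 11
408 = 2^3 × 3 × 17
120 = 2^3 × 3 × 5
gcd(264, 408, 120) = 2^3 × 3 = 24.
Total pieces = 264/24 + 408/24 + 120/24 = 11 + 17 + 5 = 33.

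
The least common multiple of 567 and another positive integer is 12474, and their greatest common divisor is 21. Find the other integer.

462

gcd × lcm = product of the two integers, so the other integer is (21 × 12474) / 567 = 462.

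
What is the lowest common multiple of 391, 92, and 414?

14076

391 = 17 × 23
92 = 2^2 × 23
414 = 2 × 3^2 × 23
LCM(391, 92, 414) = 2^2 × 3^2 × 17 × 23 = 14076.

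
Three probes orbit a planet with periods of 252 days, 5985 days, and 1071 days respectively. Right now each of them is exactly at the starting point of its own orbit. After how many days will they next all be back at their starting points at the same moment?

406980 days

They coincide at every common multiple of the periods; the first is the LCM.
252 = 2^2 × 3^2 × 7
5985 = 3^2 × 5 × 7 × 19
1071 = 3^2 × 7 × 17
LCM(252, 5985, 1071) = 2^2 × 3^2 × 5 × 7 × 17 × 19 = 406980.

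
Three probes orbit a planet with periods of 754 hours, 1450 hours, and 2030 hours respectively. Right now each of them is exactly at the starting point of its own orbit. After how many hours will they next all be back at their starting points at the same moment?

The first simultaneous occurrence is after LCM of the individual periods.
754 = 2 × 13 × 29
1450 = 2 × 5^2 × 29
2030 = 2 × 5 × 7 × 29
LCM(754, 1450, 2030) = 2 × 5^2 × 7 × 13 × 29 = 131950.

131950 hours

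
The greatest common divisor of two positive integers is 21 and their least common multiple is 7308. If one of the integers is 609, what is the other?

For two integers, gcd × lcm = product, so the other is (21 × 7308) / 609 = 153468 / 609 = 252.

252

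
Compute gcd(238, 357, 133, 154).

7

238 = 2 × 7 × 17
357 = 3 × 7 × 17
133 = 7 × 19
154 = 2 × 7 × 11
gcd(238, 357, 133, 154) = 7.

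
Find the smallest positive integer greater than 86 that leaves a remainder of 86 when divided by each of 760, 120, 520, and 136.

N − 86 must be a common multiple of 760, 120, 520, and 136.
760 = 2^3 × 5 × 19
120 = 2^3 × 3 × 5
520 = 2^3 × 5 × 13
136 = 2^3 × 17
LCM(760, 120, 520, 136) = 2^3 × 3 × 5 × 13 × 17 × 19 = 503880.
Smallest N > 86 is LCM + 86 = 503880 + 86 = 503966.

503966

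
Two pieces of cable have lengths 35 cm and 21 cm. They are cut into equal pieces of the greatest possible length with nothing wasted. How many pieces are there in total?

Piece length = gcd(35, 21).
35 = 5 × 7
21 = 3 × 7
gcd(35, 21) = 7.
Total pieces = 35/7 + 21/7 = 5 + 3 = 8.

8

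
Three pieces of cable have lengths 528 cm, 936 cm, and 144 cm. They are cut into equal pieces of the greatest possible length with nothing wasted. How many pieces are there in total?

Piece length = gcd(528, 936, 144).
528 = 2^4 × 3 × 11
936 = 2^3 × 3^2 × 13
144 = 2^4 × 3^2
gcd(528, 936, 144) = 2^3 × 3 = 24.
Total pieces = 528/24 + 936/24 + 144/24 = 22 + 39 + 6 = 67.

67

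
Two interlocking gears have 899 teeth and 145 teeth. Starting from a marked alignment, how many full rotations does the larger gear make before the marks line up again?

All finish a whole number of cycles simultaneously at t = LCM of the periods.
899 = 29 × 31
145 = 5 × 29
LCM(899, 145) = 5 × 29 × 31 = 4495.
Rotations for period 899: 4495 / 899 = 5.

5 rotations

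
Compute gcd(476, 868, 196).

476 = 2^2 × 7 × 17
868 = 2^2 × 7 × 31
196 = 2^2 × 7^2
gcd(476, 868, 196) = 2^2 × 7 = 28.

28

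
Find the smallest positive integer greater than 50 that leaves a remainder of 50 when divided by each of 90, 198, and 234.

12920

N − 50 must be a common multiple of 90, 198, and 234.
90 = 2 × 3^2 × 5
198 = 2 × 3^2 × 11
234 = 2 × 3^2 × 13
LCM(90, 198, 234) = 2 × 3^2 × 5 × 11 × 13 = 12870.
Smallest N > 50 is LCM + 50 = 12870 + 50 = 12920.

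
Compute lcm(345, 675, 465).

345 = 3 × 5 × 23
675 = 3^3 × 5^2
465 = 3 × 5 × 31
LCM(345, 675, 465) = 3^3 × 5^2 × 23 × 31 = 481275.

481275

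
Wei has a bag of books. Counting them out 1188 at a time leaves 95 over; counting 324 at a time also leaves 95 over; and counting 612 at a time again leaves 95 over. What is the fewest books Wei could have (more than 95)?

N − 95 must be a common multiple of 1188, 324, and 612.
1188 = 2^2 × 3^3 × 11
324 = 2^2 × 3^4
612 = 2^2 × 3^2 × 17
LCM(1188, 324, 612) = 2^2 × 3^4 × 11 × 17 = 60588.
Smallest N > 95 is LCM + 95 = 60588 + 95 = 60683.

60683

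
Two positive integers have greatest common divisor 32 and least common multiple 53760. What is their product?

For any two positive integers, gcd × lcm = product = 32 × 53760 = 1720320.

1720320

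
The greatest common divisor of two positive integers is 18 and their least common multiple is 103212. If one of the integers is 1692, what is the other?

1098

For two integers, gcd × lcm = product, so the other is (18 × 103212) / 1692 = 1857816 / 1692 = 1098.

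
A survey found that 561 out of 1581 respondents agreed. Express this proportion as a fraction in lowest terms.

561 = 3 × 11 × 17
1581 = 3 × 17 × 31
gcd(561, 1581) = 3 × 17 = 51.
Divide numerator and denominator by 51: 561/1581 = 11/31.

11/31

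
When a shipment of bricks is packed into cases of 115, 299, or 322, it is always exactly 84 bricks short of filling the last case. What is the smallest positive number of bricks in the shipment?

20846

Being 84 short of a full case of size k means N ≡ −84 (mod k), i.e. N + 84 is a multiple of each size.
115 = 5 × 23
299 = 13 × 23
322 = 2 × 7 × 23
LCM(115, 299, 322) = 2 × 5 × 7 × 13 × 23 = 20930.
Smallest positive N is 20930 − 84 = 20846.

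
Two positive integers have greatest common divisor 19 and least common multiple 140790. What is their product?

For any two positive integers, gcd × lcm = product = 19 × 140790 = 2675010.

2675010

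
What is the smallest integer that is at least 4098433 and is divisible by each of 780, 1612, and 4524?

The integer must be a common multiple of 780, 1612, and 4524, so a multiple of their LCM.
780 = 2^2 × 3 × 5 × 13
1612 = 2^2 × 13 × 31
4524 = 2^2 × 3 × 13 × 29
LCM(780, 1612, 4524) = 2^2 × 3 × 5 × 13 × 29 × 31 = 701220.
Smallest multiple of 701220 that is ≥ 4098433: ⌈4098433/701220⌉ × 701220 = 6 × 701220 = 4207320.

4207320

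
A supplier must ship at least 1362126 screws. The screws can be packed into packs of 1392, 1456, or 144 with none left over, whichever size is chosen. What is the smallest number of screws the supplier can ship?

The number of screws must be a common multiple of 1392, 1456, and 144, so a multiple of their LCM.
1392 = 2^4 × 3 × 29
1456 = 2^4 × 7 × 13
144 = 2^4 × 3^2
LCM(1392, 1456, 144) = 2^4 × 3^2 × 7 × 13 × 29 = 380016.
Smallest multiple of 380016 that is ≥ 1362126: ⌈1362126/380016⌉ × 380016 = 4 × 380016 = 1520064.

1520064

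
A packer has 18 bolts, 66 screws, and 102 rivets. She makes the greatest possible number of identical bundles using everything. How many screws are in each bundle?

11

Number of bundles = gcd(18, 66, 102).
18 = 2 × 3^2
66 = 2 × 3 × 11
102 = 2 × 3 × 17
gcd(18, 66, 102) = 2 × 3 = 6.
screws per bundle = 66 / 6 = 11.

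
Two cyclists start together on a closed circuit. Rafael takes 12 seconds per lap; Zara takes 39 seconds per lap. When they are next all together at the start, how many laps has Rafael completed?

They are all back at their starting positions together after one LCM of the periods.
12 = 2^2 × 3
39 = 3 × 13
LCM(12, 39) = 2^2 × 3 × 13 = 156.
Laps for period 12: 156 / 12 = 13.

13 laps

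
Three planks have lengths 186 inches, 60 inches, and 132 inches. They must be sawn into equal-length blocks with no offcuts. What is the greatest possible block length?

6 inches

This is the greatest common divisor of 186, 60, and 132.
186 = 2 × 3 × 31
60 = 2^2 × 3 × 5
132 = 2^2 × 3 × 11
gcd(186, 60, 132) = 2 × 3 = 6.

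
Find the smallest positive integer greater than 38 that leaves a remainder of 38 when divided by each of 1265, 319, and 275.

183463

N − 38 must be a common multiple of 1265, 319, and 275.
1265 = 5 × 11 × 23
319 = 11 × 29
275 = 5^2 × 11
LCM(1265, 319, 275) = 5^2 × 11 × 23 × 29 = 183425.
Smallest N > 38 is LCM + 38 = 183425 + 38 = 183463.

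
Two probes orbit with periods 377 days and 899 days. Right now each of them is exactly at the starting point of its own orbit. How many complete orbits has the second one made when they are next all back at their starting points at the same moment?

13 orbits

They are all back at their starting positions together after one LCM of the periods.
377 = 13 × 29
899 = 29 × 31
LCM(377, 899) = 13 × 29 × 31 = 11687.
Orbits for period 899: 11687 / 899 = 13.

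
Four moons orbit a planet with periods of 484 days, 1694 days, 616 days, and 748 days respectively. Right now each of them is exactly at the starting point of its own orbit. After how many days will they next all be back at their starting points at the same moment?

115192 days

The first simultaneous occurrence is after LCM of the individual periods.
484 = 2^2 × 11^2
1694 = 2 × 7 × 11^2
616 = 2^3 × 7 × 11
748 = 2^2 × 11 × 17
LCM(484, 1694, 616, 748) = 2^3 × 7 × 11^2 × 17 = 115192.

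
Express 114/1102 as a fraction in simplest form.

3/29

114 = 2 × 3 × 19
1102 = 2 × 19 × 29
gcd(114, 1102) = 2 × 19 = 38.
Divide numerator and denominator by 38: 114/1102 = 3/29.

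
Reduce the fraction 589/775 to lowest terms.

589 = 19 × 31
775 = 5^2 × 31
gcd(589, 775) = 31.
Divide numerator and denominator by 31: 589/775 = 19/25.

19/25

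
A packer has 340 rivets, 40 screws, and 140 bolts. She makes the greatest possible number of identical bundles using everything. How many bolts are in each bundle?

Number of bundles = gcd(340, 40, 140).
340 = 2^2 × 5 × 17
40 = 2^3 × 5
140 = 2^2 × 5 × 7
gcd(340, 40, 140) = 2^2 × 5 = 20.
bolts per bundle = 140 / 20 = 7.

7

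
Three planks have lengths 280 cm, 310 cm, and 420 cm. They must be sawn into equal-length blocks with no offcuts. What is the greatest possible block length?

10 cm

This is the greatest common divisor of 280, 310, and 420.
280 = 2^3 × 5 × 7
310 = 2 × 5 × 31
420 = 2^2 × 3 × 5 × 7
gcd(280, 310, 420) = 2 × 5 = 10.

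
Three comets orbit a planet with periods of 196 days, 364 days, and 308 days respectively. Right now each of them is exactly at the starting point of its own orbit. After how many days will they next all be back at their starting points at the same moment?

28028 days

They coincide at every common multiple of the periods; the first is the LCM.
196 = 2^2 × 7^2
364 = 2^2 × 7 × 13
308 = 2^2 × 7 × 11
LCM(196, 364, 308) = 2^2 × 7^2 × 11 × 13 = 28028.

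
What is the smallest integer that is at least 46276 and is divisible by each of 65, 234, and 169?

The integer must be a common multiple of 65, 234, and 169, so a multiple of their LCM.
65 = 5 × 13
234 = 2 × 3^2 × 13
169 = 13^2
LCM(65, 234, 169) = 2 × 3^2 × 5 × 13^2 = 15210.
Smallest multiple of 15210 that is ≥ 46276: ⌈46276/15210⌉ × 15210 = 4 × 15210 = 60840.

60840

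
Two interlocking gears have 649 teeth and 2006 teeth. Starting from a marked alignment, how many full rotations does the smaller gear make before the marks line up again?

All finish a whole number of cycles simultaneously at t = LCM of the periods.
649 = 11 × 59
2006 = 2 × 17 × 59
LCM(649, 2006) = 2 × 11 × 17 × 59 = 22066.
Rotations for period 649: 22066 / 649 = 34.

34 rotations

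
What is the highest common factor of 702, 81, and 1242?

27

702 = 2 × 3^3 × 13
81 = 3^4
1242 = 2 × 3^3 × 23
gcd(702, 81, 1242) = 3^3 = 27.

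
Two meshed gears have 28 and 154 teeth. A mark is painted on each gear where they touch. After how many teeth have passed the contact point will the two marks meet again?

The first simultaneous occurrence is after LCM of the individual periods.
28 = 2^2 × 7
154 = 2 × 7 × 11
LCM(28, 154) = 2^2 × 7 × 11 = 308.

308 teeth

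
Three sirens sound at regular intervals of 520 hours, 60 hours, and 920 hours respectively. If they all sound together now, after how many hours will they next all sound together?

35880 hours

We need the least common multiple of the intervals.
520 = 2^3 × 5 × 13
60 = 2^2 × 3 × 5
920 = 2^3 × 5 × 23
LCM(520, 60, 920) = 2^3 × 3 × 5 × 13 × 23 = 35880.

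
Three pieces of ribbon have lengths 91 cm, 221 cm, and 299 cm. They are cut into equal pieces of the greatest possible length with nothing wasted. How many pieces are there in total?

Piece length = gcd(91, 221, 299).
91 = 7 × 13
221 = 13 × 17
299 = 13 × 23
gcd(91, 221, 299) = 13.
Total pieces = 91/13 + 221/13 + 299/13 = 7 + 17 + 23 = 47.

47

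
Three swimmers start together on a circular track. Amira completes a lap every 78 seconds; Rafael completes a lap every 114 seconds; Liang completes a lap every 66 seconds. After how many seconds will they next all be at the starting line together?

We need the least common multiple of the intervals.
78 = 2 × 3 × 13
114 = 2 × 3 × 19
66 = 2 × 3 × 11
LCM(78, 114, 66) = 2 × 3 × 11 × 13 × 19 = 16302.

16302 seconds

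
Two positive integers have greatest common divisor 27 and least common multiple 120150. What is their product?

3244050

For any two positive integers, gcd × lcm = product = 27 × 120150 = 3244050.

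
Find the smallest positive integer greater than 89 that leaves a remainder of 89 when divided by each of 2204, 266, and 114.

46373

N − 89 must be a common multiple of 2204, 266, and 114.
2204 = 2^2 × 19 × 29
266 = 2 × 7 × 19
114 = 2 × 3 × 19
LCM(2204, 266, 114) = 2^2 × 3 × 7 × 19 × 29 = 46284.
Smallest N > 89 is LCM + 89 = 46284 + 89 = 46373.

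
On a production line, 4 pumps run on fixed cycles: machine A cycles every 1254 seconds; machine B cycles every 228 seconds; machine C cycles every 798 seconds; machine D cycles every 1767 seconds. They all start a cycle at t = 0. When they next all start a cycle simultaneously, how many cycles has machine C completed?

The first common completion time is the LCM of the periods.
1254 = 2 × 3 × 11 × 19
228 = 2^2 × 3 × 19
798 = 2 × 3 × 7 × 19
1767 = 3 × 19 × 31
LCM(1254, 228, 798, 1767) = 2^2 × 3 × 7 × 11 × 19 × 31 = 544236.
Cycles for period 798: 544236 / 798 = 682.

682 cycles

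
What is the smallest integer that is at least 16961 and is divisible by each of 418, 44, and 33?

The integer must be a common multiple of 418, 44, and 33, so a multiple of their LCM.
418 = 2 × 11 × 19
44 = 2^2 × 11
33 = 3 × 11
LCM(418, 44, 33) = 2^2 × 3 × 11 × 19 = 2508.
Smallest multiple of 2508 that is ≥ 16961: ⌈16961/2508⌉ × 2508 = 7 × 2508 = 17556.

17556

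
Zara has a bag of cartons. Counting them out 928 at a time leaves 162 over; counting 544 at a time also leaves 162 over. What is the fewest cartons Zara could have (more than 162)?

15938

N − 162 must be a common multiple of 928 and 544.
928 = 2^5 × 29
544 = 2^5 × 17
LCM(928, 544) = 2^5 × 17 × 29 = 15776.
Smallest N > 162 is LCM + 162 = 15776 + 162 = 15938.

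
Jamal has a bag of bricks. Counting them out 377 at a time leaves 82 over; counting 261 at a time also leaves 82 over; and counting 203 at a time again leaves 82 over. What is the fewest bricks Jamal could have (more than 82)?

23833

N − 82 must be a common multiple of 377, 261, and 203.
377 = 13 × 29
261 = 3^2 × 29
203 = 7 × 29
LCM(377, 261, 203) = 3^2 × 7 × 13 × 29 = 23751.
Smallest N > 82 is LCM + 82 = 23751 + 82 = 23833.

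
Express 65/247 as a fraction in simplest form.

5/19

65 = 5 × 13
247 = 13 × 19
gcd(65, 247) = 13.
Divide numerator and denominator by 13: 65/247 = 5/19.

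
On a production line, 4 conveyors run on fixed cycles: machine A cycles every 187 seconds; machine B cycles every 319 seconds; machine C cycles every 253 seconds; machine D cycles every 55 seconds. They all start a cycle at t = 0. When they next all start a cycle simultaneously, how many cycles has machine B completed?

1955 cycles

All finish a whole number of cycles simultaneously at t = LCM of the periods.
187 = 11 × 17
319 = 11 × 29
253 = 11 × 23
55 = 5 × 11
LCM(187, 319, 253, 55) = 5 × 11 × 17 × 23 × 29 = 623645.
Cycles for period 319: 623645 / 319 = 1955.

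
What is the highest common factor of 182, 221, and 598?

13

182 = 2 × 7 × 13
221 = 13 × 17
598 = 2 × 13 × 23
gcd(182, 221, 598) = 13.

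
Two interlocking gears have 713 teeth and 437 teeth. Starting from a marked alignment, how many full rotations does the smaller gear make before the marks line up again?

The first common completion time is the LCM of the periods.
713 = 23 × 31
437 = 19 × 23
LCM(713, 437) = 19 × 23 × 31 = 13547.
Rotations for period 437: 13547 / 437 = 31.

31 rotations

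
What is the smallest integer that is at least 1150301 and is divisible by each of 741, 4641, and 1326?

1234506

The integer must be a common multiple of 741, 4641, and 1326, so a multiple of their LCM.
741 = 3 × 13 × 19
4641 = 3 × 7 × 13 × 17
1326 = 2 × 3 × 13 × 17
LCM(741, 4641, 1326) = 2 × 3 × 7 × 13 × 17 × 19 = 176358.
Smallest multiple of 176358 that is ≥ 1150301: ⌈1150301/176358⌉ × 176358 = 7 × 176358 = 1234506.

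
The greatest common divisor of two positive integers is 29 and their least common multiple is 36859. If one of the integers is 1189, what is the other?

For two integers, gcd × lcm = product, so the other is (29 × 36859) / 1189 = 1068911 / 1189 = 899.

899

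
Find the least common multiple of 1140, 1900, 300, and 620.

176700

1140 = 2^2 × 3 × 5 × 19
1900 = 2^2 × 5^2 × 19
300 = 2^2 × 3 × 5^2
620 = 2^2 × 5 × 31
LCM(1140, 1900, 300, 620) = 2^2 × 3 × 5^2 × 19 × 31 = 176700.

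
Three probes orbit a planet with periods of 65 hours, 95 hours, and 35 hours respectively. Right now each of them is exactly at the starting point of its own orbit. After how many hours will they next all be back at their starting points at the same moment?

8645 hours

We need the least common multiple of the intervals.
65 = 5 × 13
95 = 5 × 19
35 = 5 × 7
LCM(65, 95, 35) = 5 × 7 × 13 × 19 = 8645.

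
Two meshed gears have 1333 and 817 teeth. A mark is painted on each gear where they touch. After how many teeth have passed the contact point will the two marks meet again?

They coincide at every common multiple of the periods; the first is the LCM.
1333 = 31 × 43
817 = 19 × 43
LCM(1333, 817) = 19 × 31 × 43 = 25327.

25327 teeth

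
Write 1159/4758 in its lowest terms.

19/78

1159 = 19 × 61
4758 = 2 × 3 × 13 × 61
gcd(1159, 4758) = 61.
Divide numerator and denominator by 61: 1159/4758 = 19/78.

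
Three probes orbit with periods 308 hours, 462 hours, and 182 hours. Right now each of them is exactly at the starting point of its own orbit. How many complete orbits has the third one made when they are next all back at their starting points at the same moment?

66 orbits

The first common completion time is the LCM of the periods.
308 = 2^2 × 7 × 11
462 = 2 × 3 × 7 × 11
182 = 2 × 7 × 13
LCM(308, 462, 182) = 2^2 × 3 × 7 × 11 × 13 = 12012.
Orbits for period 182: 12012 / 182 = 66.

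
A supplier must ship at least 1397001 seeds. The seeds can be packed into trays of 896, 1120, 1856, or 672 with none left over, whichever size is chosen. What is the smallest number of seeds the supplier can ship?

1559040

The number of seeds must be a common multiple of 896, 1120, 1856, and 672, so a multiple of their LCM.
896 = 2^7 × 7
1120 = 2^5 × 5 × 7
1856 = 2^6 × 29
672 = 2^5 × 3 × 7
LCM(896, 1120, 1856, 672) = 2^7 × 3 × 5 × 7 × 29 = 389760.
Smallest multiple of 389760 that is ≥ 1397001: ⌈1397001/389760⌉ × 389760 = 4 × 389760 = 1559040.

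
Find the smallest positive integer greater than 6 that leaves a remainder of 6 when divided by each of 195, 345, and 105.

N − 6 must be a common multiple of 195, 345, and 105.
195 = 3 × 5 × 13
345 = 3 × 5 × 23
105 = 3 × 5 × 7
LCM(195, 345, 105) = 3 × 5 × 7 × 13 × 23 = 31395.
Smallest N > 6 is LCM + 6 = 31395 + 6 = 31401.

31401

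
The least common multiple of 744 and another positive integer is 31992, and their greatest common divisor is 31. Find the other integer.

gcd × lcm = product of the two integers, so the other integer is (31 × 31992) / 744 = 1333.

1333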